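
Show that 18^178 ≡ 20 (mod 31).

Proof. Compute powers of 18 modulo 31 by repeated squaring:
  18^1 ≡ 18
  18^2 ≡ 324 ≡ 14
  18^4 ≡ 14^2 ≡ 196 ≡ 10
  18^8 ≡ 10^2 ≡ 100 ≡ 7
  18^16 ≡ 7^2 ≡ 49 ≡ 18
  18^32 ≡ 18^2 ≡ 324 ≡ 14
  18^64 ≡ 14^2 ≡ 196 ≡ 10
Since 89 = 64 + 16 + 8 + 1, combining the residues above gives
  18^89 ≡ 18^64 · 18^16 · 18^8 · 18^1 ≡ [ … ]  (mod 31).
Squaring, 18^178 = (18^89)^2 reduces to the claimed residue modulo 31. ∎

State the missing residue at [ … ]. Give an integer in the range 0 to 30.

19

18^64 · 18^16 · 18^8 · 18^1 ≡ 10 · 18 · 7 · 18 = 22680.
22680 mod 31 = 19, so 18^89 ≡ 19 (mod 31).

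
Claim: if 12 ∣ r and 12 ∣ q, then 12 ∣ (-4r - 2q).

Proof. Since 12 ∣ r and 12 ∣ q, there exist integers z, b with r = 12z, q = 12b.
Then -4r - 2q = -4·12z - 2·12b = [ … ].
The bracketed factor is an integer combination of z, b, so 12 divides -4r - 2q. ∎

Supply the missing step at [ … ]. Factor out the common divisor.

12(-2b - 4z)

Pull the common 12 out of every term: -4·12z - 2·12b = 12(-2b - 4z).
-2b - 4z is an integer, which exhibits the divisibility.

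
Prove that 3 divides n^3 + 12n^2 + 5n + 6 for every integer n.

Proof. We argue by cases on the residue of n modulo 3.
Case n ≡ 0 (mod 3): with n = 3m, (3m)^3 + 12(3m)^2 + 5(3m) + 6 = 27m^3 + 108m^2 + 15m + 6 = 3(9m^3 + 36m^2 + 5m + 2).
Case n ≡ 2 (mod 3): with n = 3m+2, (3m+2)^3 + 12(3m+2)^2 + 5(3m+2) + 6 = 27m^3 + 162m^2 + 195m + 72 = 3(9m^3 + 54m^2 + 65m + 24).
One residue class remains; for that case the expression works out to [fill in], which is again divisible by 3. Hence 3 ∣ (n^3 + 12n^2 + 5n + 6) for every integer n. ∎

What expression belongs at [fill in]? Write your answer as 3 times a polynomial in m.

Only n ≡ 1 (mod 3) is unaccounted for. Put n = 3m+1:
(3m+1)^3 + 12(3m+1)^2 + 5(3m+1) + 6 expands to 27m^3 + 135m^2 + 96m + 24,
and factoring out 3 leaves 3(9m^3 + 45m^2 + 32m + 8).

3(9m^3 + 45m^2 + 32m + 8)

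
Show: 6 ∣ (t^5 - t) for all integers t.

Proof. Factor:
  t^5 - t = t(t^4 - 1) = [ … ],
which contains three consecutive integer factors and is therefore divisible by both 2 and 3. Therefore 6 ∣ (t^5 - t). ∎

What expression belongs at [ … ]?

t^4 - 1 = (t^2 - 1)(t^2 + 1), and t^2 - 1 = (t-1)(t+1).
So t(t^4 - 1) = (t - 1)t(t + 1)(t^2 + 1).

(t - 1)t(t + 1)(t^2 + 1)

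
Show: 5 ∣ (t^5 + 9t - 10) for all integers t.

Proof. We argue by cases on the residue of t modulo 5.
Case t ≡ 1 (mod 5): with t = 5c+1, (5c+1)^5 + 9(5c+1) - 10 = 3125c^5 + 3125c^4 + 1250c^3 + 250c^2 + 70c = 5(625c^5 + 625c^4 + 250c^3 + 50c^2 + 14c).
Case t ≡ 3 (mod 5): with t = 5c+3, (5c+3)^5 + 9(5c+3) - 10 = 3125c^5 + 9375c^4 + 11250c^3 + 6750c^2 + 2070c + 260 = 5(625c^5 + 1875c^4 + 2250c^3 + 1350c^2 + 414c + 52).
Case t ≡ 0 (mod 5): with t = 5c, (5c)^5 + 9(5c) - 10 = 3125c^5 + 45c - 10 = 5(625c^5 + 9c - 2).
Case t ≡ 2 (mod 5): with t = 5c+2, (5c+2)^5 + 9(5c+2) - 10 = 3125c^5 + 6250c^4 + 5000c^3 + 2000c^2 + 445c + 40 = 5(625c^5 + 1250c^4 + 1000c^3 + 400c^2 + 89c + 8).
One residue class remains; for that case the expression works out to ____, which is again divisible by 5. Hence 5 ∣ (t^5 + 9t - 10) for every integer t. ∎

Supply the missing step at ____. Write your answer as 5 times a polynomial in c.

The residues treated are {1, 3, 0, 2}, so the missing case is t ≡ 4 (mod 5); write t = 5c+4.
Then (5c+4)^5 + 9(5c+4) - 10 = 3125c^5 + 12500c^4 + 20000c^3 + 16000c^2 + 6445c + 1050 = 5(625c^5 + 2500c^4 + 4000c^3 + 3200c^2 + 1289c + 210).

5(625c^5 + 2500c^4 + 4000c^3 + 3200c^2 + 1289c + 210)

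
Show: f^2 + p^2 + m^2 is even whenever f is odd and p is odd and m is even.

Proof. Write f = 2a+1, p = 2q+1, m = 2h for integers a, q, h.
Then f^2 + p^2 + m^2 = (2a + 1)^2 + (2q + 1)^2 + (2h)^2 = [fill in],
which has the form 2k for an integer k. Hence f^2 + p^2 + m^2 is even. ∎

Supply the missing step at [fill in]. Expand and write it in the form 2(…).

(2a + 1)^2 + (2q + 1)^2 + (2h)^2 = 4a^2 + 4a + 4h^2 + 4q^2 + 4q + 2
= 2(2a^2 + 2a + 2h^2 + 2q^2 + 2q + 1).
Since 2a^2 + 2a + 2h^2 + 2q^2 + 2q + 1 is an integer, the sum of squares is of the form 2k for an integer k.

2(2a^2 + 2a + 2h^2 + 2q^2 + 2q + 1)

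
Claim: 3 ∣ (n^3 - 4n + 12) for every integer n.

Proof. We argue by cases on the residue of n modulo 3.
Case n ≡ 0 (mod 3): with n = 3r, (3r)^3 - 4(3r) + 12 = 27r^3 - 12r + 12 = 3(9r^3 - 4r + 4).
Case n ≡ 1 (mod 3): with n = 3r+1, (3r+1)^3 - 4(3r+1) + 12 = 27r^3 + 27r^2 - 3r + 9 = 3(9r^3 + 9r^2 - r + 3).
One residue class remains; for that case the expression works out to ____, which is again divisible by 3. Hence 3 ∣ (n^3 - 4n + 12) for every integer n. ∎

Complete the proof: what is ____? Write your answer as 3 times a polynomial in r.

3(9r^3 + 18r^2 + 8r + 4)

The residues treated are {0, 1}, so the missing case is n ≡ 2 (mod 3); write n = 3r+2.
Then (3r+2)^3 - 4(3r+2) + 12 = 27r^3 + 54r^2 + 24r + 12 = 3(9r^3 + 18r^2 + 8r + 4).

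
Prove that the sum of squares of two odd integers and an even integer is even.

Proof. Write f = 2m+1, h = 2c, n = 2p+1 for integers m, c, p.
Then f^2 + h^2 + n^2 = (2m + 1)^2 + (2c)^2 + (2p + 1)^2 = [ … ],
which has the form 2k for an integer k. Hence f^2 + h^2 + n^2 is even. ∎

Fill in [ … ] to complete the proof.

(2m + 1)^2 + (2c)^2 + (2p + 1)^2 = 4c^2 + 4m^2 + 4m + 4p^2 + 4p + 2
= 2(2c^2 + 2m^2 + 2m + 2p^2 + 2p + 1).
Since 2c^2 + 2m^2 + 2m + 2p^2 + 2p + 1 is an integer, the sum of squares is of the form 2k for an integer k.

2(2c^2 + 2m^2 + 2m + 2p^2 + 2p + 1)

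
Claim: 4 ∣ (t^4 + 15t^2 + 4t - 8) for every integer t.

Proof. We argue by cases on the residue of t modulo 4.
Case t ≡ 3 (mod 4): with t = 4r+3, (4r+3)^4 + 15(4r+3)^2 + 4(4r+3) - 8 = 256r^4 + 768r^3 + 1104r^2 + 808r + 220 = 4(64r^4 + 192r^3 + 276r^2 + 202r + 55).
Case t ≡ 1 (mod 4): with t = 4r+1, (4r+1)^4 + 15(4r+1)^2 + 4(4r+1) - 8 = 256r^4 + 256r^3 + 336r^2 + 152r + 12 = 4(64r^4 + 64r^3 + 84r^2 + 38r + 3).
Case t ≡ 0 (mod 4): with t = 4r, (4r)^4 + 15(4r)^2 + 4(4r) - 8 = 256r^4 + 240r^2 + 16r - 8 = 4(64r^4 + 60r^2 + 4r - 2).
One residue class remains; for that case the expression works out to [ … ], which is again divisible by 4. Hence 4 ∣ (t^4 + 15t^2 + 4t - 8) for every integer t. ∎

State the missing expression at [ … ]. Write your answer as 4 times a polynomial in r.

4(64r^4 + 128r^3 + 156r^2 + 96r + 19)

Only t ≡ 2 (mod 4) is unaccounted for. Put t = 4r+2:
(4r+2)^4 + 15(4r+2)^2 + 4(4r+2) - 8 expands to 256r^4 + 512r^3 + 624r^2 + 384r + 76,
and factoring out 4 leaves 4(64r^4 + 128r^3 + 156r^2 + 96r + 19).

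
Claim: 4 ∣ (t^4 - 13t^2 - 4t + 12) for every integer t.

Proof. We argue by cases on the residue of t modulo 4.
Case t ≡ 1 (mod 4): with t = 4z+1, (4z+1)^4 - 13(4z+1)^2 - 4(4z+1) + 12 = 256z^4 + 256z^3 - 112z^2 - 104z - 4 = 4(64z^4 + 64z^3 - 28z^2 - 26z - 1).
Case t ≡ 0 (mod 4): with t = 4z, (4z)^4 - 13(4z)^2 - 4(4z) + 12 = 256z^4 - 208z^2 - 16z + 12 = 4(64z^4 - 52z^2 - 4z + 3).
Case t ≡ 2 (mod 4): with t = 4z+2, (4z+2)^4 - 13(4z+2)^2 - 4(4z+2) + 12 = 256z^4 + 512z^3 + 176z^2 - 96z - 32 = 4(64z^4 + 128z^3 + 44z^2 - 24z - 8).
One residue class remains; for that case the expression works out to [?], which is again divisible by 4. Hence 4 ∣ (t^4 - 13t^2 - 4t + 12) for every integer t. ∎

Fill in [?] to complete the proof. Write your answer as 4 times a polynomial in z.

4(64z^4 + 192z^3 + 164z^2 + 26z - 9)

Only t ≡ 3 (mod 4) is unaccounted for. Put t = 4z+3:
(4z+3)^4 - 13(4z+3)^2 - 4(4z+3) + 12 expands to 256z^4 + 768z^3 + 656z^2 + 104z - 36,
and factoring out 4 leaves 4(64z^4 + 192z^3 + 164z^2 + 26z - 9).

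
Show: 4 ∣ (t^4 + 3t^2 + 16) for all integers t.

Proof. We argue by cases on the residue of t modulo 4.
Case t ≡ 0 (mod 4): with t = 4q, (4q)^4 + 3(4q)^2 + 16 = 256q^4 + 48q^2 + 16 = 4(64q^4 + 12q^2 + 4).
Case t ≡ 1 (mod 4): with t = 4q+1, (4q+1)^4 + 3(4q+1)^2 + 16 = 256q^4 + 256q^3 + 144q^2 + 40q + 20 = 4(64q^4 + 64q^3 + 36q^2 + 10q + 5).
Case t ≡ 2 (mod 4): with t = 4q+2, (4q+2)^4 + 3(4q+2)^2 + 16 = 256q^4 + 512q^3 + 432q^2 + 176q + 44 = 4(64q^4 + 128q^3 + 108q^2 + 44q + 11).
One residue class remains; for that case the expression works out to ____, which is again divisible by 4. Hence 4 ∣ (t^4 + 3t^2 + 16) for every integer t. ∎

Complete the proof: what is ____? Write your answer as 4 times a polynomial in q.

Only t ≡ 3 (mod 4) is unaccounted for. Put t = 4q+3:
(4q+3)^4 + 3(4q+3)^2 + 16 expands to 256q^4 + 768q^3 + 912q^2 + 504q + 124,
and factoring out 4 leaves 4(64q^4 + 192q^3 + 228q^2 + 126q + 31).

4(64q^4 + 192q^3 + 228q^2 + 126q + 31)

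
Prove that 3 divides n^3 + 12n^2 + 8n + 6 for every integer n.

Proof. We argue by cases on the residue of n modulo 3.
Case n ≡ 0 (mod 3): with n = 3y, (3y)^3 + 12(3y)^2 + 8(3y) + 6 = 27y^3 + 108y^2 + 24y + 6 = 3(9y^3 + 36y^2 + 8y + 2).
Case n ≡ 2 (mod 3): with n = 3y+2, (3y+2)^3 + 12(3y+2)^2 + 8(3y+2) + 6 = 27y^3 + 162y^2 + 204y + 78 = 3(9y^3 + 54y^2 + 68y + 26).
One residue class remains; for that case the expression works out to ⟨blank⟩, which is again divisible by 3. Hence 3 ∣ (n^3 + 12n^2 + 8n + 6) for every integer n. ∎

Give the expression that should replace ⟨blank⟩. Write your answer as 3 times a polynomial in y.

3(9y^3 + 45y^2 + 35y + 9)

The residues treated are {0, 2}, so the missing case is n ≡ 1 (mod 3); write n = 3y+1.
Then (3y+1)^3 + 12(3y+1)^2 + 8(3y+1) + 6 = 27y^3 + 135y^2 + 105y + 27 = 3(9y^3 + 45y^2 + 35y + 9).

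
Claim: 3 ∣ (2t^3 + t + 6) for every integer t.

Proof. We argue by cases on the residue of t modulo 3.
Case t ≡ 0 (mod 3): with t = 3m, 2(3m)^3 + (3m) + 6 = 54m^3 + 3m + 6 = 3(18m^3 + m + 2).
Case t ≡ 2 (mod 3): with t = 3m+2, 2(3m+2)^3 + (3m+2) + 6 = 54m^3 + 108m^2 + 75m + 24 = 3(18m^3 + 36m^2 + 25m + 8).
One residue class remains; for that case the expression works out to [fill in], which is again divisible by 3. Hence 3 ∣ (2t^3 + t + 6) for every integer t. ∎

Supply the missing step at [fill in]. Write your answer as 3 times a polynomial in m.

3(18m^3 + 18m^2 + 7m + 3)

The residues treated are {0, 2}, so the missing case is t ≡ 1 (mod 3); write t = 3m+1.
Then 2(3m+1)^3 + (3m+1) + 6 = 54m^3 + 54m^2 + 21m + 9 = 3(18m^3 + 18m^2 + 7m + 3).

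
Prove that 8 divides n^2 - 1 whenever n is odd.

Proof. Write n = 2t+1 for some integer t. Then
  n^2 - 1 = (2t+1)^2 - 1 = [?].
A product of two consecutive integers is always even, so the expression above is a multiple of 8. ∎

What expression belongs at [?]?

(2t+1)^2 - 1 = 4t^2 + 4t + 1 - 1 = 4t^2 + 4t = 4t(t+1).
Since t and t+1 are consecutive, t(t+1) is even, and 4·(even) is a multiple of 8.

4t(t + 1)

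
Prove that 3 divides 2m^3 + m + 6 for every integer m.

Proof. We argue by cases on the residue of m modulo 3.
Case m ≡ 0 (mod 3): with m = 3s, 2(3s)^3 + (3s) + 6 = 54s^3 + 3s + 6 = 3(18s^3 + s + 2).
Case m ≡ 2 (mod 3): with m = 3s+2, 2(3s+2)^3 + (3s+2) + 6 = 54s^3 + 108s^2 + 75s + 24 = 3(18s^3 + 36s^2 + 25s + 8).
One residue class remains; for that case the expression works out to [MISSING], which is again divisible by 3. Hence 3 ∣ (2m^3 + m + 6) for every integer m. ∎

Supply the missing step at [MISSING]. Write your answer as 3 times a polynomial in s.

3(18s^3 + 18s^2 + 7s + 3)

Only m ≡ 1 (mod 3) is unaccounted for. Put m = 3s+1:
2(3s+1)^3 + (3s+1) + 6 expands to 54s^3 + 54s^2 + 21s + 9,
and factoring out 3 leaves 3(18s^3 + 18s^2 + 7s + 3).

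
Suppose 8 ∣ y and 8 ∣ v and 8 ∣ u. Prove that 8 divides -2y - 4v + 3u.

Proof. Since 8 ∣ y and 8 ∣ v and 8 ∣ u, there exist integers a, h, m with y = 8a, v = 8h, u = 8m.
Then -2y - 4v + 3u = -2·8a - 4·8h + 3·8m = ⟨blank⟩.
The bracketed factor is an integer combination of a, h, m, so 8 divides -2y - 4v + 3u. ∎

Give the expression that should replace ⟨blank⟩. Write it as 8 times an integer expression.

8(-2a - 4h + 3m)

Each term has a factor of 8: -2·8a - 4·8h + 3·8m = 8·(-2a - 4h + 3m).
Since -2a - 4h + 3m is an integer, 8 ∣ (-2y - 4v + 3u).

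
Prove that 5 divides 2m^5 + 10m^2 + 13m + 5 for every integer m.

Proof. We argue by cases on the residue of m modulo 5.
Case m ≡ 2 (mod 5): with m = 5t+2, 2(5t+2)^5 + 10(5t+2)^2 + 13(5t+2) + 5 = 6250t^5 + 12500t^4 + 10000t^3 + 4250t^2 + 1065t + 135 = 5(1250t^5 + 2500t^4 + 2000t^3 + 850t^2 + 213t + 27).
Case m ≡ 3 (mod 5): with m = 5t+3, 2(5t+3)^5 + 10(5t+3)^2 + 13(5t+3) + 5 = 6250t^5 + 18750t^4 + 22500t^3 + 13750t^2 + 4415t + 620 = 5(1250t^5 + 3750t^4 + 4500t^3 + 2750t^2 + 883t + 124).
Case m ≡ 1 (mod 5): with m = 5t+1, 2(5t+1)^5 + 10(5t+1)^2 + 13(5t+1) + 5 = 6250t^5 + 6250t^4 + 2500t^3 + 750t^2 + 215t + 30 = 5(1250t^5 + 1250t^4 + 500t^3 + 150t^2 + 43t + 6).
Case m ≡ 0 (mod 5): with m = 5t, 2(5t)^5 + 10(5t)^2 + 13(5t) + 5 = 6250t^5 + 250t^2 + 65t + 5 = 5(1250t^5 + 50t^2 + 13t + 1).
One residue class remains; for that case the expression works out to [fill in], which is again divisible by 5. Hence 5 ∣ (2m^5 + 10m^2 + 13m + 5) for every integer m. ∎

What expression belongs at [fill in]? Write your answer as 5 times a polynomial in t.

5(1250t^5 + 5000t^4 + 8000t^3 + 6450t^2 + 2653t + 453)

Only m ≡ 4 (mod 5) is unaccounted for. Put m = 5t+4:
2(5t+4)^5 + 10(5t+4)^2 + 13(5t+4) + 5 expands to 6250t^5 + 25000t^4 + 40000t^3 + 32250t^2 + 13265t + 2265,
and factoring out 5 leaves 5(1250t^5 + 5000t^4 + 8000t^3 + 6450t^2 + 2653t + 453).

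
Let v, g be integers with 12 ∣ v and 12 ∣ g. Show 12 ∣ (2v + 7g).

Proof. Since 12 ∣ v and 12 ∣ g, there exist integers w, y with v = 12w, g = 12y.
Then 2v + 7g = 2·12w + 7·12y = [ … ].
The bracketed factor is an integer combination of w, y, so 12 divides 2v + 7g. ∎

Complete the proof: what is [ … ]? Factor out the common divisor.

12(2w + 7y)

Pull the common 12 out of every term: 2·12w + 7·12y = 12(2w + 7y).
2w + 7y is an integer, which exhibits the divisibility.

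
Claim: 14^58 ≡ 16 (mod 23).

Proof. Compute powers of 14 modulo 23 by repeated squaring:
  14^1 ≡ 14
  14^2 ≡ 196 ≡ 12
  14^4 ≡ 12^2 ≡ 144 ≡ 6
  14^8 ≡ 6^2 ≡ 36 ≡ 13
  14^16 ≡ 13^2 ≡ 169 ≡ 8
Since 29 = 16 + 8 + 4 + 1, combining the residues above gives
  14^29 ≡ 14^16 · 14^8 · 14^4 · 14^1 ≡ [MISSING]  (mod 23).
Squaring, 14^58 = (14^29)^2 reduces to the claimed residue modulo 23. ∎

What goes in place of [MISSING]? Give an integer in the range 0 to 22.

14^16 · 14^8 · 14^4 · 14^1 ≡ 8 · 13 · 6 · 14 = 8736.
8736 mod 23 = 19, so 14^29 ≡ 19 (mod 23).

19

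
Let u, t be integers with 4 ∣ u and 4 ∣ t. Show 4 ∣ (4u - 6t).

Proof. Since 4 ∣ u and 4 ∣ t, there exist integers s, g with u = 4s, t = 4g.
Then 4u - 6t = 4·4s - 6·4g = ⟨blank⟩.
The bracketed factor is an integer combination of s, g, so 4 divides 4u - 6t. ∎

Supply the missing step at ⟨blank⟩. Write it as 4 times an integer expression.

Pull the common 4 out of every term: 4·4s - 6·4g = 4(-6g + 4s).
-6g + 4s is an integer, which exhibits the divisibility.

4(-6g + 4s)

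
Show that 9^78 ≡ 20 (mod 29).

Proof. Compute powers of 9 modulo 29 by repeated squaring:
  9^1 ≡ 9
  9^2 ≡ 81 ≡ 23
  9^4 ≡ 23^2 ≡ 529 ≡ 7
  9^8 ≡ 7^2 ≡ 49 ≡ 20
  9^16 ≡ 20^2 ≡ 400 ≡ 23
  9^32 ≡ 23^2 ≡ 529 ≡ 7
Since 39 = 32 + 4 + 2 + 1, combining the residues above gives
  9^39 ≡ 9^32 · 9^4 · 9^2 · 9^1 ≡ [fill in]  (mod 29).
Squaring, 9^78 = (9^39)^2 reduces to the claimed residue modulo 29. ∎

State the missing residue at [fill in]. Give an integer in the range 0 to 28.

Multiply the listed residues: 7 · 7 · 23 · 9 = 49 → 1127 → 10143.
Reducing modulo 29: 10143 = 349·29 + 22, so 9^39 ≡ 22.

22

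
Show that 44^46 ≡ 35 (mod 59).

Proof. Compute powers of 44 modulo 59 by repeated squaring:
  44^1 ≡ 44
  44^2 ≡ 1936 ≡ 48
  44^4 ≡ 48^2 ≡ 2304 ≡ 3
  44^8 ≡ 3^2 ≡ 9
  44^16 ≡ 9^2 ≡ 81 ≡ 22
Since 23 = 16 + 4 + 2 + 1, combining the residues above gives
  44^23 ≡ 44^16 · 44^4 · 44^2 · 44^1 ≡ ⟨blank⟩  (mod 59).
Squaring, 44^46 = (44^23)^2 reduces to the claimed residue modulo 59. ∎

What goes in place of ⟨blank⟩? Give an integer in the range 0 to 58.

44^16 · 44^4 · 44^2 · 44^1 ≡ 22 · 3 · 48 · 44 = 139392.
139392 mod 59 = 34, so 44^23 ≡ 34 (mod 59).

34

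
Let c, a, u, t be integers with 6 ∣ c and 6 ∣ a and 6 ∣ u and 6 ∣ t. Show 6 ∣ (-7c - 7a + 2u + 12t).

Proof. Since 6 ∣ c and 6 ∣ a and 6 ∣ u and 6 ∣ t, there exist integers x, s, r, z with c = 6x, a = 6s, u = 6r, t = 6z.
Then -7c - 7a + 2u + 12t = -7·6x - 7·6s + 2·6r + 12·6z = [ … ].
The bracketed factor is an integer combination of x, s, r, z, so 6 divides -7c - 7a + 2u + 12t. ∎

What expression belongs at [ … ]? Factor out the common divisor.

6(2r - 7s - 7x + 12z)

Each term has a factor of 6: -7·6x - 7·6s + 2·6r + 12·6z = 6·(2r - 7s - 7x + 12z).
Since 2r - 7s - 7x + 12z is an integer, 6 ∣ (-7c - 7a + 2u + 12t).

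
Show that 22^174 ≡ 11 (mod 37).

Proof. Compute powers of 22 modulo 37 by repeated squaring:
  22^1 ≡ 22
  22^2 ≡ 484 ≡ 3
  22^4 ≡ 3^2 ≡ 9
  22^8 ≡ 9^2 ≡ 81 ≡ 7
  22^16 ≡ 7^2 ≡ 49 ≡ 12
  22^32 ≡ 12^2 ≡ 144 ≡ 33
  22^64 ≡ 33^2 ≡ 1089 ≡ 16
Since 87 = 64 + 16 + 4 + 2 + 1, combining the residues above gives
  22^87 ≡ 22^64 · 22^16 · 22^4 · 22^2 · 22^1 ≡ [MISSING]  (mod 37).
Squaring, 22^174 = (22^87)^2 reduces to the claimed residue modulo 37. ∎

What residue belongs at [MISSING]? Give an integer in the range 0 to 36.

Multiply the listed residues: 16 · 12 · 9 · 3 · 22 = 192 → 1728 → 5184 → 114048.
Reducing modulo 37: 114048 = 3082·37 + 14, so 22^87 ≡ 14.

14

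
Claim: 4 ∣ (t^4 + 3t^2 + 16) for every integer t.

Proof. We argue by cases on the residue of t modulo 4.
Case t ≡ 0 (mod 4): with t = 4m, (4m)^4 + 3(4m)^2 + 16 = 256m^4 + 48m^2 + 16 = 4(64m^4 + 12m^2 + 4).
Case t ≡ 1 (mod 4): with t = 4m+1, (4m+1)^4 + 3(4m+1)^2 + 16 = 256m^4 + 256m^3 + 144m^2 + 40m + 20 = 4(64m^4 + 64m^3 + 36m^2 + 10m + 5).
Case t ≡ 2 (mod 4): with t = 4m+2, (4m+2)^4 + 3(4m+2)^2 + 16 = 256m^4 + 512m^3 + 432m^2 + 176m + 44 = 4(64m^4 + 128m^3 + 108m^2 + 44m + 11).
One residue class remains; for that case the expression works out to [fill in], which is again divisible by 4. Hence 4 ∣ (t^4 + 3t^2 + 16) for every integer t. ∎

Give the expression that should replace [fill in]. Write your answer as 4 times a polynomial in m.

4(64m^4 + 192m^3 + 228m^2 + 126m + 31)

The residues treated are {0, 1, 2}, so the missing case is t ≡ 3 (mod 4); write t = 4m+3.
Then (4m+3)^4 + 3(4m+3)^2 + 16 = 256m^4 + 768m^3 + 912m^2 + 504m + 124 = 4(64m^4 + 192m^3 + 228m^2 + 126m + 31).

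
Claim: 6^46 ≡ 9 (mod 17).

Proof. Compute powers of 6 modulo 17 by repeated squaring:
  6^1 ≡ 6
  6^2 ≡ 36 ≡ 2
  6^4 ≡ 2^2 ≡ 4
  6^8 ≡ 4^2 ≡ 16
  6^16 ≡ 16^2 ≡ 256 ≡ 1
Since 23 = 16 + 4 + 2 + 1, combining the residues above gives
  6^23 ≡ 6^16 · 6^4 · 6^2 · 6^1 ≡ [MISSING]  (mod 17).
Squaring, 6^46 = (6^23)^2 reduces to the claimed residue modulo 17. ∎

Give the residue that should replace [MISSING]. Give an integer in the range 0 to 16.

6^16 · 6^4 · 6^2 · 6^1 ≡ 1 · 4 · 2 · 6 = 48.
48 mod 17 = 14, so 6^23 ≡ 14 (mod 17).

14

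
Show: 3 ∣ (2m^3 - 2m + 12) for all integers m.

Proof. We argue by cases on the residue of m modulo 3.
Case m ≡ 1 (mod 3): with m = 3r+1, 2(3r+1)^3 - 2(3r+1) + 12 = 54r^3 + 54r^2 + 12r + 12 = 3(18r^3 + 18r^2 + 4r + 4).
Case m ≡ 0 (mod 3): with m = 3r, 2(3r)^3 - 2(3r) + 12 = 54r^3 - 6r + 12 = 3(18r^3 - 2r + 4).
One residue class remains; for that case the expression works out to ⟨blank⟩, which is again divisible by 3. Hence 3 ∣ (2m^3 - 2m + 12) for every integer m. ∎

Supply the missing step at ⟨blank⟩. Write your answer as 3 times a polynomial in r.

3(18r^3 + 36r^2 + 22r + 8)

Only m ≡ 2 (mod 3) is unaccounted for. Put m = 3r+2:
2(3r+2)^3 - 2(3r+2) + 12 expands to 54r^3 + 108r^2 + 66r + 24,
and factoring out 3 leaves 3(18r^3 + 36r^2 + 22r + 8).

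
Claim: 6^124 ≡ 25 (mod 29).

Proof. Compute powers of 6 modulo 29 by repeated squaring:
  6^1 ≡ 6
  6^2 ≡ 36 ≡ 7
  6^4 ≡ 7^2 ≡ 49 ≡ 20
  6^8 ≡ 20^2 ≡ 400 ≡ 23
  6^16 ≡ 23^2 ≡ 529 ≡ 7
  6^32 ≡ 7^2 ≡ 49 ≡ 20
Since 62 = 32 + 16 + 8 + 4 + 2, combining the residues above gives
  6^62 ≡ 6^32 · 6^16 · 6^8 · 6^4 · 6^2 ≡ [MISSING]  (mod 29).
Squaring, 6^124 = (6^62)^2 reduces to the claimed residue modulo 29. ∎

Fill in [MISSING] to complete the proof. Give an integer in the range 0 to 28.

Multiply the listed residues: 20 · 7 · 23 · 20 · 7 = 140 → 3220 → 64400 → 450800.
Reducing modulo 29: 450800 = 15544·29 + 24, so 6^62 ≡ 24.

24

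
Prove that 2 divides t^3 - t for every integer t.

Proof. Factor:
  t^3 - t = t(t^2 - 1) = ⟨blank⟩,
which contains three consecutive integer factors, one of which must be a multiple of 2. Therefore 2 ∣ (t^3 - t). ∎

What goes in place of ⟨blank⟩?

(t - 1)t(t + 1)

t(t^2 - 1) = t(t - 1)(t + 1) = (t - 1)t(t + 1).
These three factors are consecutive integers, so their product is divisible by 2.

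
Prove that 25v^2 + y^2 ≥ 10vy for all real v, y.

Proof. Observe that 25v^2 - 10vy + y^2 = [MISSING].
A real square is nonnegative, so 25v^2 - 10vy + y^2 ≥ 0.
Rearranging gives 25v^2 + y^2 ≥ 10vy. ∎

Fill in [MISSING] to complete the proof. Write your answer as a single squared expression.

(5v - y)^2

The leading and trailing coefficients are 5^2 and 1^2, and 10 = 2·5·1, so the trinomial is (5v - y)^2.
Hence 25v^2 - 10vy + y^2 ≥ 0.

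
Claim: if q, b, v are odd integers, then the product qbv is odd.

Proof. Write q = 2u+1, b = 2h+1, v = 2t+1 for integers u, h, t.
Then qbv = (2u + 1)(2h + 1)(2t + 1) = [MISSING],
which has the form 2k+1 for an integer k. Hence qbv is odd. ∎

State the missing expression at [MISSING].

2(4htu + 2ht + 2hu + h + 2tu + t + u) + 1

(2u + 1)(2h + 1)(2t + 1) = 8htu + 4ht + 4hu + 2h + 4tu + 2t + 2u + 1
= 2(4htu + 2ht + 2hu + h + 2tu + t + u) + 1.
Since 4htu + 2ht + 2hu + h + 2tu + t + u is an integer, the product is of the form 2k+1 for an integer k.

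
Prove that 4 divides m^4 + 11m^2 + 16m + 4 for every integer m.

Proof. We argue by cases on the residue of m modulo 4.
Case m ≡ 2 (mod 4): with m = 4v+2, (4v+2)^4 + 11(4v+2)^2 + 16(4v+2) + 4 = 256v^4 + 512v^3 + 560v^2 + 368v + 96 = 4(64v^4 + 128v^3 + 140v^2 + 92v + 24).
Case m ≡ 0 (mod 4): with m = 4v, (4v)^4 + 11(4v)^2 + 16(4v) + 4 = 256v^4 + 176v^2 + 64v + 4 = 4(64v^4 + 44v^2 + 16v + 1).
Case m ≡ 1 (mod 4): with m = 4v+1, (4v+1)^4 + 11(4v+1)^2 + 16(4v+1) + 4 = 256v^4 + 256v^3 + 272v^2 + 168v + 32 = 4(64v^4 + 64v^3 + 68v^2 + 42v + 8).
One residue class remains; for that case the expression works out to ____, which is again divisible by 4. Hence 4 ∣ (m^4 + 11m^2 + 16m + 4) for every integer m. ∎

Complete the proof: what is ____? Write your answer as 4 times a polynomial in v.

4(64v^4 + 192v^3 + 260v^2 + 190v + 58)

The residues treated are {2, 0, 1}, so the missing case is m ≡ 3 (mod 4); write m = 4v+3.
Then (4v+3)^4 + 11(4v+3)^2 + 16(4v+3) + 4 = 256v^4 + 768v^3 + 1040v^2 + 760v + 232 = 4(64v^4 + 192v^3 + 260v^2 + 190v + 58).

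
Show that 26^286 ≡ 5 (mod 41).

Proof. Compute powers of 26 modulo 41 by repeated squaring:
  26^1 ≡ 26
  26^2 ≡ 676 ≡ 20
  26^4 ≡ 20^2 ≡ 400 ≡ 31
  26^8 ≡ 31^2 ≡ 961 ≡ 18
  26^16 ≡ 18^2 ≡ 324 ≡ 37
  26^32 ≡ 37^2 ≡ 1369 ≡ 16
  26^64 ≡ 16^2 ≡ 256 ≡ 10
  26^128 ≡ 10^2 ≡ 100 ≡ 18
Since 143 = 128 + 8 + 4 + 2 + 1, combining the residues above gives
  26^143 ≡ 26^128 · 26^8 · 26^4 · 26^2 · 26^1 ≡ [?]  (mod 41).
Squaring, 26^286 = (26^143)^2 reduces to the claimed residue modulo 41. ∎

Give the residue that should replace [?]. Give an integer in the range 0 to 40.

13

Multiply the listed residues: 18 · 18 · 31 · 20 · 26 = 324 → 10044 → 200880 → 5222880.
Reducing modulo 41: 5222880 = 127387·41 + 13, so 26^143 ≡ 13.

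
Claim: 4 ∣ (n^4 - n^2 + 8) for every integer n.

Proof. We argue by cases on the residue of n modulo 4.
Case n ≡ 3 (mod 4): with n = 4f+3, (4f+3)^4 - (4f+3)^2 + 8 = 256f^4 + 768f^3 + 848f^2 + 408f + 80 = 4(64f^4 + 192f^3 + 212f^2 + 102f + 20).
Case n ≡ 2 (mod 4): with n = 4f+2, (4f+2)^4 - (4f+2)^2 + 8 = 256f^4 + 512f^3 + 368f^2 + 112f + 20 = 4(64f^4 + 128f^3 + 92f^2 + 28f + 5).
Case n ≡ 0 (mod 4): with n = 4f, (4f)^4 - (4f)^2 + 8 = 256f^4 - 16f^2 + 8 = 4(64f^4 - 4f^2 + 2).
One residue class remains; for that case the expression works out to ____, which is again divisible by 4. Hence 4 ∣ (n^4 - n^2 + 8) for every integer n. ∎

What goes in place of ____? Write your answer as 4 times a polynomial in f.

4(64f^4 + 64f^3 + 20f^2 + 2f + 2)

The residues treated are {3, 2, 0}, so the missing case is n ≡ 1 (mod 4); write n = 4f+1.
Then (4f+1)^4 - (4f+1)^2 + 8 = 256f^4 + 256f^3 + 80f^2 + 8f + 8 = 4(64f^4 + 64f^3 + 20f^2 + 2f + 2).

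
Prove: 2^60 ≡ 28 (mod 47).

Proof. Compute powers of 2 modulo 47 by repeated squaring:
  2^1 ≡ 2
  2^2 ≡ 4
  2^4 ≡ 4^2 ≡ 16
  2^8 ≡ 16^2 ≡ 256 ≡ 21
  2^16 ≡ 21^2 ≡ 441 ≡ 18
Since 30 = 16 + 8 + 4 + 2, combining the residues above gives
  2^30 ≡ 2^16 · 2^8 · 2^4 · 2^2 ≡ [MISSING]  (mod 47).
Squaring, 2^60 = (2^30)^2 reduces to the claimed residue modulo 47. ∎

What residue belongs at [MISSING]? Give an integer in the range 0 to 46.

2^16 · 2^8 · 2^4 · 2^2 ≡ 18 · 21 · 16 · 4 = 24192.
24192 mod 47 = 34, so 2^30 ≡ 34 (mod 47).

34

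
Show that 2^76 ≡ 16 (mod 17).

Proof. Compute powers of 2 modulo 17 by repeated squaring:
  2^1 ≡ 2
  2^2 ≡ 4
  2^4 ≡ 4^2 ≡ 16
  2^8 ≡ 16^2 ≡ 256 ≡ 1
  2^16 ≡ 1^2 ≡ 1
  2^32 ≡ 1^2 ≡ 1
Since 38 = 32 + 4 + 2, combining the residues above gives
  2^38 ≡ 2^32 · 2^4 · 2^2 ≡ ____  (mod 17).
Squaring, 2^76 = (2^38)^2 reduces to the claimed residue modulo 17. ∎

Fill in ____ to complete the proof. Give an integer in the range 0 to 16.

2^32 · 2^4 · 2^2 ≡ 1 · 16 · 4 = 64.
64 mod 17 = 13, so 2^38 ≡ 13 (mod 17).

13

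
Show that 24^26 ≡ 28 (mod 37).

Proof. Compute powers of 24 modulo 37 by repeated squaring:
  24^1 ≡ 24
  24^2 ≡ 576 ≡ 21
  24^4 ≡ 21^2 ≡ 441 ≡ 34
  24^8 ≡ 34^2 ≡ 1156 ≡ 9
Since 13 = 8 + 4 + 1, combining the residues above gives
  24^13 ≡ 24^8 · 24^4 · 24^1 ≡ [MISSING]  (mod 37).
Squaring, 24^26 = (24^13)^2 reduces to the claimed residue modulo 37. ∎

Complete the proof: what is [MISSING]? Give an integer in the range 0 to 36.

18

Multiply the listed residues: 9 · 34 · 24 = 306 → 7344.
Reducing modulo 37: 7344 = 198·37 + 18, so 24^13 ≡ 18.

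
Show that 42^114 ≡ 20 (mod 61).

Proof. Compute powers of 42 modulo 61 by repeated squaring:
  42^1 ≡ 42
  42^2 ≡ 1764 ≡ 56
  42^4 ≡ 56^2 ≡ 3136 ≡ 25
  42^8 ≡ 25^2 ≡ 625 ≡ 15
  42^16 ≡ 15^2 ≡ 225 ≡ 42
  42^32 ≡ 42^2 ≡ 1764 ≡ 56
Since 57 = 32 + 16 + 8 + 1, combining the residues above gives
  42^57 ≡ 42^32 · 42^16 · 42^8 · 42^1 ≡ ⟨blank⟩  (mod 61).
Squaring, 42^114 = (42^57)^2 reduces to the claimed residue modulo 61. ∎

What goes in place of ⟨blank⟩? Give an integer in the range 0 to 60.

42^32 · 42^16 · 42^8 · 42^1 ≡ 56 · 42 · 15 · 42 = 1481760.
1481760 mod 61 = 9, so 42^57 ≡ 9 (mod 61).

9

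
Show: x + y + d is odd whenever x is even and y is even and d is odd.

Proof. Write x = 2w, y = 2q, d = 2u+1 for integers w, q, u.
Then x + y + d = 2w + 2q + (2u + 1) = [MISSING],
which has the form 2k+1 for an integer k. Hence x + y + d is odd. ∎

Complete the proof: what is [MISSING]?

2w + 2q + (2u + 1) = 2q + 2u + 2w + 1
= 2(q + u + w) + 1.
Since q + u + w is an integer, the sum is of the form 2k+1 for an integer k.

2(q + u + w) + 1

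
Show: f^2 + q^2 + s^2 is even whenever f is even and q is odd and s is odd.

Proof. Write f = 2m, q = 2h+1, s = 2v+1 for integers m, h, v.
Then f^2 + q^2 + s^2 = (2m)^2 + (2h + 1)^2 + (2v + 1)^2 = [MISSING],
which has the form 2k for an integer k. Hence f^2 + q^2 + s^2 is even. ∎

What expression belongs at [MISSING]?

2(2h^2 + 2h + 2m^2 + 2v^2 + 2v + 1)

Expanding: (2m)^2 + (2h + 1)^2 + (2v + 1)^2 = 4h^2 + 4h + 4m^2 + 4v^2 + 4v + 2.
Every term is even; pulling out the factor of 2 gives 2(2h^2 + 2h + 2m^2 + 2v^2 + 2v + 1).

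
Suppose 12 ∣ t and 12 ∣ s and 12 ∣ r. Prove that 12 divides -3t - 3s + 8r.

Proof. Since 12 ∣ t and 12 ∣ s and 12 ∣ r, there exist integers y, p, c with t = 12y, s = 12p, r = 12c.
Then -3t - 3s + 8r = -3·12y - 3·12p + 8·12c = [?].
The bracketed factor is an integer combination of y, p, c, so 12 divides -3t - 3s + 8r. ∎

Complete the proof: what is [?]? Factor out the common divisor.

Each term has a factor of 12: -3·12y - 3·12p + 8·12c = 12·(8c - 3p - 3y).
Since 8c - 3p - 3y is an integer, 12 ∣ (-3t - 3s + 8r).

12(8c - 3p - 3y)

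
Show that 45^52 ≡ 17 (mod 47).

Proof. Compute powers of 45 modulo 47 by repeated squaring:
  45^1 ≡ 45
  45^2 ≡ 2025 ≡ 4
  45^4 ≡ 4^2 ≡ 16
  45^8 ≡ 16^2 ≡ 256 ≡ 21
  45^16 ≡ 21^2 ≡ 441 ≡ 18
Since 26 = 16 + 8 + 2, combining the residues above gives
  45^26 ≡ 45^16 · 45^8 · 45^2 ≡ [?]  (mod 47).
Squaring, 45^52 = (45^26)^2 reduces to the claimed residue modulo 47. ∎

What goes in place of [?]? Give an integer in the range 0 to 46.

Multiply the listed residues: 18 · 21 · 4 = 378 → 1512.
Reducing modulo 47: 1512 = 32·47 + 8, so 45^26 ≡ 8.

8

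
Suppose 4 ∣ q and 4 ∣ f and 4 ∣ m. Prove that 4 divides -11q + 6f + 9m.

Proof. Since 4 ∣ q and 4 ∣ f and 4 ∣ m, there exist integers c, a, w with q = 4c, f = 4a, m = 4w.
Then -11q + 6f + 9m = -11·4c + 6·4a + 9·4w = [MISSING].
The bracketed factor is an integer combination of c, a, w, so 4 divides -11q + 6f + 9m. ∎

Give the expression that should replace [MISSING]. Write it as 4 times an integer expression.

Each term has a factor of 4: -11·4c + 6·4a + 9·4w = 4·(6a - 11c + 9w).
Since 6a - 11c + 9w is an integer, 4 ∣ (-11q + 6f + 9m).

4(6a - 11c + 9w)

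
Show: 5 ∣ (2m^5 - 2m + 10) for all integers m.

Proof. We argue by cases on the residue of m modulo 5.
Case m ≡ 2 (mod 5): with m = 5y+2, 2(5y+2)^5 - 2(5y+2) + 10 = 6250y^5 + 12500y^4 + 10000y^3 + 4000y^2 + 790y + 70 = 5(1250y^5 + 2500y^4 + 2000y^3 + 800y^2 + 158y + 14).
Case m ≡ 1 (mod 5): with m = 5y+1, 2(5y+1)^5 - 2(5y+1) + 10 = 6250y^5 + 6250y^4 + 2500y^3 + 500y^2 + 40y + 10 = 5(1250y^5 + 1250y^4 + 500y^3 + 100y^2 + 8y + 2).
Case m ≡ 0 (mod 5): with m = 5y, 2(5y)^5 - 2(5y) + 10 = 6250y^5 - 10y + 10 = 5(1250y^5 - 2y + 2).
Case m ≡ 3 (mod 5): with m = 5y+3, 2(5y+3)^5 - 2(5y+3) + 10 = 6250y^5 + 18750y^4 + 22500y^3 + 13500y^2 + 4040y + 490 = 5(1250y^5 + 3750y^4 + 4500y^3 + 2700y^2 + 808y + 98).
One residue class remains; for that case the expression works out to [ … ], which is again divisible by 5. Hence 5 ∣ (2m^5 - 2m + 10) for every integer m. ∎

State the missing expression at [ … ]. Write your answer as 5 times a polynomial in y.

The residues treated are {2, 1, 0, 3}, so the missing case is m ≡ 4 (mod 5); write m = 5y+4.
Then 2(5y+4)^5 - 2(5y+4) + 10 = 6250y^5 + 25000y^4 + 40000y^3 + 32000y^2 + 12790y + 2050 = 5(1250y^5 + 5000y^4 + 8000y^3 + 6400y^2 + 2558y + 410).

5(1250y^5 + 5000y^4 + 8000y^3 + 6400y^2 + 2558y + 410)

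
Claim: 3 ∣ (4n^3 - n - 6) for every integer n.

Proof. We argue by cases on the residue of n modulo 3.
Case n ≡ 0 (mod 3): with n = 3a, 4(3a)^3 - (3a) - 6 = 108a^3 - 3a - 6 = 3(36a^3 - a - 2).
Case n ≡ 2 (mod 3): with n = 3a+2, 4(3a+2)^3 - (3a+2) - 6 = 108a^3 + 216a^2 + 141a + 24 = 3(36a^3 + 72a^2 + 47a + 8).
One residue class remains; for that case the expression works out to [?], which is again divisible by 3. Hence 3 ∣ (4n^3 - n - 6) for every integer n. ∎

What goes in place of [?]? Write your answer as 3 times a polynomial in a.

Only n ≡ 1 (mod 3) is unaccounted for. Put n = 3a+1:
4(3a+1)^3 - (3a+1) - 6 expands to 108a^3 + 108a^2 + 33a - 3,
and factoring out 3 leaves 3(36a^3 + 36a^2 + 11a - 1).

3(36a^3 + 36a^2 + 11a - 1)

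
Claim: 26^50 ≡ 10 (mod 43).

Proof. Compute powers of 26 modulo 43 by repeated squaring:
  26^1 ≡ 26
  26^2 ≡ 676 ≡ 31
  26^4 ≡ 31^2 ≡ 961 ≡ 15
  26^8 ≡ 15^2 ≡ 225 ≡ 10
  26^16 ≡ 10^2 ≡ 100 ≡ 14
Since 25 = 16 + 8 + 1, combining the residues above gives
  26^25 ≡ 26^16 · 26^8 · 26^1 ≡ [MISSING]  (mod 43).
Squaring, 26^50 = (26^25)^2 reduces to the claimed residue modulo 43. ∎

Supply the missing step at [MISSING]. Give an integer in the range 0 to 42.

26^16 · 26^8 · 26^1 ≡ 14 · 10 · 26 = 3640.
3640 mod 43 = 28, so 26^25 ≡ 28 (mod 43).

28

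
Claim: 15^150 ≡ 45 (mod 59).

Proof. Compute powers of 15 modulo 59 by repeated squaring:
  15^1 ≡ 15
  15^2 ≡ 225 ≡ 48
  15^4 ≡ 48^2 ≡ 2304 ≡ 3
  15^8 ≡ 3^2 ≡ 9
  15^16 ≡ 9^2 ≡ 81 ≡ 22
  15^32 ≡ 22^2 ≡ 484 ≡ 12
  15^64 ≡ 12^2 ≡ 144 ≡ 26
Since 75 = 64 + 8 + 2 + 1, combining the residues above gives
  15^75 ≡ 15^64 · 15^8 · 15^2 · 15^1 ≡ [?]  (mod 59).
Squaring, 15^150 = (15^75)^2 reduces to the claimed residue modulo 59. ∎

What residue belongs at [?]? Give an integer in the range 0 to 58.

35

Multiply the listed residues: 26 · 9 · 48 · 15 = 234 → 11232 → 168480.
Reducing modulo 59: 168480 = 2855·59 + 35, so 15^75 ≡ 35.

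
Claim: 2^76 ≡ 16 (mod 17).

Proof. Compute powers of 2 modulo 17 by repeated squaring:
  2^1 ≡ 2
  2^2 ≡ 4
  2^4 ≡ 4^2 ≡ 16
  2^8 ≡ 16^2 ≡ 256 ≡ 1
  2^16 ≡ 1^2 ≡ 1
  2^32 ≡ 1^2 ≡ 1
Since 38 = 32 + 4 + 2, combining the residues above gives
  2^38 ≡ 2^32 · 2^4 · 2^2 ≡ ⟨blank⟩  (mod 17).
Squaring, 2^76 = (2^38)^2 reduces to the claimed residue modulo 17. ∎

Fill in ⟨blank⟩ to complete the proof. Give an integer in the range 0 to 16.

2^32 · 2^4 · 2^2 ≡ 1 · 16 · 4 = 64.
64 mod 17 = 13, so 2^38 ≡ 13 (mod 17).

13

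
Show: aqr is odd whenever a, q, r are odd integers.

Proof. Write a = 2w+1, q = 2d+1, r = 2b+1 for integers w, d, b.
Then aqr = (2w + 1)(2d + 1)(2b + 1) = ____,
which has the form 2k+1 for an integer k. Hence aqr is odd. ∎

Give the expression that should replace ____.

2(4bdw + 2bd + 2bw + b + 2dw + d + w) + 1

Expanding: (2w + 1)(2d + 1)(2b + 1) = 8bdw + 4bd + 4bw + 2b + 4dw + 2d + 2w + 1.
Every term except the constant is even, so this is 2(4bdw + 2bd + 2bw + b + 2dw + d + w) + 1,
and 4bdw + 2bd + 2bw + b + 2dw + d + w ∈ ℤ gives the required form.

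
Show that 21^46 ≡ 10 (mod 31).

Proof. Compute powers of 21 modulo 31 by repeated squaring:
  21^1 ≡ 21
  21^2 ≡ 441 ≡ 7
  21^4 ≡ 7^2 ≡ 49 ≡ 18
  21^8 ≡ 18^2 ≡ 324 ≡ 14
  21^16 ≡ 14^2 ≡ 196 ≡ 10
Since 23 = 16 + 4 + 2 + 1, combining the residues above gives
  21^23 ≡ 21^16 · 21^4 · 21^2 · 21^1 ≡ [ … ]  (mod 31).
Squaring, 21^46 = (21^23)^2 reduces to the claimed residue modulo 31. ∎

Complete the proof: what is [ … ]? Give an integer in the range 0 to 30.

Multiply the listed residues: 10 · 18 · 7 · 21 = 180 → 1260 → 26460.
Reducing modulo 31: 26460 = 853·31 + 17, so 21^23 ≡ 17.

17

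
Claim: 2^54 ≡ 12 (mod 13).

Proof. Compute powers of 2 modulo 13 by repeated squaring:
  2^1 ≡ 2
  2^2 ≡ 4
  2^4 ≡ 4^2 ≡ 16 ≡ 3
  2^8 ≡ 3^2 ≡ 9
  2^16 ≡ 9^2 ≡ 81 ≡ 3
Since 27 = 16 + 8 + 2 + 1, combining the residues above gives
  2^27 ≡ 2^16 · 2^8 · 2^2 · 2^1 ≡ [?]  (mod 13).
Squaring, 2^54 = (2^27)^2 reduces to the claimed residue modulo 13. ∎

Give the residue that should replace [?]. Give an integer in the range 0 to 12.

8

2^16 · 2^8 · 2^2 · 2^1 ≡ 3 · 9 · 4 · 2 = 216.
216 mod 13 = 8, so 2^27 ≡ 8 (mod 13).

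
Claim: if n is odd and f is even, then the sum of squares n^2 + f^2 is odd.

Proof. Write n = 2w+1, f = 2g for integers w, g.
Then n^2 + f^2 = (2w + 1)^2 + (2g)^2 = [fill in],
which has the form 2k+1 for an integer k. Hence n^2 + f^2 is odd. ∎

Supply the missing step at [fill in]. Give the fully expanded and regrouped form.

2(2g^2 + 2w^2 + 2w) + 1

(2w + 1)^2 + (2g)^2 = 4g^2 + 4w^2 + 4w + 1
= 2(2g^2 + 2w^2 + 2w) + 1.
Since 2g^2 + 2w^2 + 2w is an integer, the sum of squares is of the form 2k+1 for an integer k.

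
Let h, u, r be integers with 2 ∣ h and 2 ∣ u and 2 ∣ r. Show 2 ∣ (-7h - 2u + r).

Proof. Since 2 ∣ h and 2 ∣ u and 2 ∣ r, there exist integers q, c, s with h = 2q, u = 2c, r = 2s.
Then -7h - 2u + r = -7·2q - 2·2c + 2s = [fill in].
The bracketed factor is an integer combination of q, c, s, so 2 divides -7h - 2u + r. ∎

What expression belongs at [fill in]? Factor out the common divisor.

2(-2c - 7q + s)

Each term has a factor of 2: -7·2q - 2·2c + 2s = 2·(-2c - 7q + s).
Since -2c - 7q + s is an integer, 2 ∣ (-7h - 2u + r).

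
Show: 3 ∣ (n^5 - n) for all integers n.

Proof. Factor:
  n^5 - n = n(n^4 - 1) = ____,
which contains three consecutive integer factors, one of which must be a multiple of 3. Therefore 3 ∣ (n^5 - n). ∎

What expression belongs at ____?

n^4 - 1 = (n^2 - 1)(n^2 + 1), and n^2 - 1 = (n-1)(n+1).
So n(n^4 - 1) = (n - 1)n(n + 1)(n^2 + 1).

(n - 1)n(n + 1)(n^2 + 1)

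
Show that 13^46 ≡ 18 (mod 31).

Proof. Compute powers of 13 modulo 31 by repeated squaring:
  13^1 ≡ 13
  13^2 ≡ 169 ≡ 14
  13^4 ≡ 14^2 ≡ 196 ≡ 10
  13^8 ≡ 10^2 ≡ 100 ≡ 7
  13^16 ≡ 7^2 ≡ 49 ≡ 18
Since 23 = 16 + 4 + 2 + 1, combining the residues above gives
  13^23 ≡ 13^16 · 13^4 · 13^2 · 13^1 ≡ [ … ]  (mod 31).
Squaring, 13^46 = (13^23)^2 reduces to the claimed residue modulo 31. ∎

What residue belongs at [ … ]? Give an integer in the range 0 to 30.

Multiply the listed residues: 18 · 10 · 14 · 13 = 180 → 2520 → 32760.
Reducing modulo 31: 32760 = 1056·31 + 24, so 13^23 ≡ 24.

24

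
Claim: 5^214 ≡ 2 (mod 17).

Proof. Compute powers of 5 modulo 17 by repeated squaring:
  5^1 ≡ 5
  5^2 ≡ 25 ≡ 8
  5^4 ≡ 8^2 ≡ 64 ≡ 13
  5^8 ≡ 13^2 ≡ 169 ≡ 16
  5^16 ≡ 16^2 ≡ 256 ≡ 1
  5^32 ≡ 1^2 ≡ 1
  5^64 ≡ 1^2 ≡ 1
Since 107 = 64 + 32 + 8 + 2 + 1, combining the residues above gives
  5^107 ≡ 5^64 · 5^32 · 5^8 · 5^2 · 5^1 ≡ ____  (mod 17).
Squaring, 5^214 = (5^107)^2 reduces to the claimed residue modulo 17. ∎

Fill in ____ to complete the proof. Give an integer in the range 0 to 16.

5^64 · 5^32 · 5^8 · 5^2 · 5^1 ≡ 1 · 1 · 16 · 8 · 5 = 640.
640 mod 17 = 11, so 5^107 ≡ 11 (mod 17).

11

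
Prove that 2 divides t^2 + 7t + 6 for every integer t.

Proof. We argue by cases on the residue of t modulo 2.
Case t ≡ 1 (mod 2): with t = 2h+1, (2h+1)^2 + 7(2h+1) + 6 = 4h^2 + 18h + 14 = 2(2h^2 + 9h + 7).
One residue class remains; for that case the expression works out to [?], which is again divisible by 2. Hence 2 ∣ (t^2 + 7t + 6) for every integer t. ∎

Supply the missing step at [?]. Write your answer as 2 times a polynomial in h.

2(2h^2 + 7h + 3)

Only t ≡ 0 (mod 2) is unaccounted for. Put t = 2h:
(2h)^2 + 7(2h) + 6 expands to 4h^2 + 14h + 6,
and factoring out 2 leaves 2(2h^2 + 7h + 3).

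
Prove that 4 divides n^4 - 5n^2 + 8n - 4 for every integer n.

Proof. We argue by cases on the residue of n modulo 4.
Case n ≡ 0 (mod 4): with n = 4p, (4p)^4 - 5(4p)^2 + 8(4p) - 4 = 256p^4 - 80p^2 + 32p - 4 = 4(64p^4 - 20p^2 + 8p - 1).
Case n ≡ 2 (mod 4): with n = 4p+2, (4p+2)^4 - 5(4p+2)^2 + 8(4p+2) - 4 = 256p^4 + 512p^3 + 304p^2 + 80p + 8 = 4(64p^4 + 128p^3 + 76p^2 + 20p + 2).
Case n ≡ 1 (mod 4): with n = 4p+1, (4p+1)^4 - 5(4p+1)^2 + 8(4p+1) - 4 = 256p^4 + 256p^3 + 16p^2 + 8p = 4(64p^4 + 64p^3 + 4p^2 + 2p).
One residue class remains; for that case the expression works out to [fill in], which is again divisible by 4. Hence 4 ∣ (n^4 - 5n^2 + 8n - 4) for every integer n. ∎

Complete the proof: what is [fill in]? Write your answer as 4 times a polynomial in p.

Only n ≡ 3 (mod 4) is unaccounted for. Put n = 4p+3:
(4p+3)^4 - 5(4p+3)^2 + 8(4p+3) - 4 expands to 256p^4 + 768p^3 + 784p^2 + 344p + 56,
and factoring out 4 leaves 4(64p^4 + 192p^3 + 196p^2 + 86p + 14).

4(64p^4 + 192p^3 + 196p^2 + 86p + 14)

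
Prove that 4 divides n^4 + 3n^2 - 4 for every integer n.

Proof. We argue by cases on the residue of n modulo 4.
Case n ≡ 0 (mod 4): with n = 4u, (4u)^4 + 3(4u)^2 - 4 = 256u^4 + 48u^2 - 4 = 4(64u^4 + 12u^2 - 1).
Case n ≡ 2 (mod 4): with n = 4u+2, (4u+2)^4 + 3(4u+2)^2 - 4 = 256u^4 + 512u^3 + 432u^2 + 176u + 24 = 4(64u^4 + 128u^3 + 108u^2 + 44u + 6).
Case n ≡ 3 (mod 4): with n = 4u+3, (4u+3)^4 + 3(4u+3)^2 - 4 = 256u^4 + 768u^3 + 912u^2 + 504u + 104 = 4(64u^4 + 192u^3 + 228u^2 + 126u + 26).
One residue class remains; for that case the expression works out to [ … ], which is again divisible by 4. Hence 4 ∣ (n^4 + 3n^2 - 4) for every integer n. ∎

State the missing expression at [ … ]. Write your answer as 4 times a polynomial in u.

Only n ≡ 1 (mod 4) is unaccounted for. Put n = 4u+1:
(4u+1)^4 + 3(4u+1)^2 - 4 expands to 256u^4 + 256u^3 + 144u^2 + 40u,
and factoring out 4 leaves 4(64u^4 + 64u^3 + 36u^2 + 10u).

4(64u^4 + 64u^3 + 36u^2 + 10u)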